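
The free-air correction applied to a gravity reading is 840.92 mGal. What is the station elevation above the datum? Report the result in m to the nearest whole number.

h = 840.92 / 0.3086 = 2724.95 m

2725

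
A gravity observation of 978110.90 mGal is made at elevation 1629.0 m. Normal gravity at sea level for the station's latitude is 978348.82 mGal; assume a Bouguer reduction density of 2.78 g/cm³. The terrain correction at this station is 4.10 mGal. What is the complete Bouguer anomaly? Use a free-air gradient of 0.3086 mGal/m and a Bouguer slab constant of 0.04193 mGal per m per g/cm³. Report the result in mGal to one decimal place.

79.0

Free-air correction = 0.3086 × 1629.0 = 502.71 mGal
Free-air anomaly = 978110.90 − 978348.82 + (502.71) = 264.79 mGal
Bouguer slab correction = 0.04193 × 2.78 × 1629.0 = 189.89 mGal
Simple Bouguer anomaly = 264.79 − (189.89) = 74.90 mGal
Complete Bouguer anomaly = 74.90 + 4.10 = 79.00 mGal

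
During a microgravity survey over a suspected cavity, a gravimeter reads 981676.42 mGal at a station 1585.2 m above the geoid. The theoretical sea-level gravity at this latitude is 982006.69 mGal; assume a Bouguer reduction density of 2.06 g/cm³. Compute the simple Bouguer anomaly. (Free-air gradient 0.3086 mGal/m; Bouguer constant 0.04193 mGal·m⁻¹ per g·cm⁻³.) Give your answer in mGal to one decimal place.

22.0

Free-air correction = 0.3086 × 1585.2 = 489.19 mGal
Free-air anomaly = 981676.42 − 982006.69 + (489.19) = 158.92 mGal
Bouguer slab correction = 0.04193 × 2.06 × 1585.2 = 136.92 mGal
Simple Bouguer anomaly = 158.92 − (136.92) = 22.00 mGal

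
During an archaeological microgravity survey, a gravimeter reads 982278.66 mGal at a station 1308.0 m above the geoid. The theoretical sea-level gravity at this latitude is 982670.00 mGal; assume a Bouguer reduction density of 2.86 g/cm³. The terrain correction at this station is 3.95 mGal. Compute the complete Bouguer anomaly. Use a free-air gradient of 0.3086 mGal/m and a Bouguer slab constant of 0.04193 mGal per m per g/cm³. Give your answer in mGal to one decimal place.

-140.6

Free-air correction = 0.3086 × 1308.0 = 403.65 mGal
Free-air anomaly = 982278.66 − 982670.00 + (403.65) = 12.31 mGal
Bouguer slab correction = 0.04193 × 2.86 × 1308.0 = 156.86 mGal
Simple Bouguer anomaly = 12.31 − (156.86) = -144.55 mGal
Complete Bouguer anomaly = -144.55 + 3.95 = -140.60 mGal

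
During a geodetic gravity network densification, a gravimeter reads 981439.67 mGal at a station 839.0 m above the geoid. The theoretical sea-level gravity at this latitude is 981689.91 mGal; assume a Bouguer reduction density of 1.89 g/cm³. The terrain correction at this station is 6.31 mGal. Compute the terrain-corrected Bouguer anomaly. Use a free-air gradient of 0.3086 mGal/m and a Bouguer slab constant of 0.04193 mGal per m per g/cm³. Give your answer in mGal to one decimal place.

-51.5

Free-air correction = 0.3086 × 839.0 = 258.92 mGal
Free-air anomaly = 981439.67 − 981689.91 + (258.92) = 8.68 mGal
Bouguer slab correction = 0.04193 × 1.89 × 839.0 = 66.49 mGal
Simple Bouguer anomaly = 8.68 − (66.49) = -57.81 mGal
Complete Bouguer anomaly = -57.81 + 6.31 = -51.50 mGal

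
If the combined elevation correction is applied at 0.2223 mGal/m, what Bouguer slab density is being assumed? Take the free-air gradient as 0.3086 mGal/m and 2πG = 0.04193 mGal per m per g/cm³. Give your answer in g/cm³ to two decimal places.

0.2223 = 0.3086 − 0.04193 × ρ
ρ = (0.3086 − 0.2223) / 0.04193 = 2.06 g/cm³

2.06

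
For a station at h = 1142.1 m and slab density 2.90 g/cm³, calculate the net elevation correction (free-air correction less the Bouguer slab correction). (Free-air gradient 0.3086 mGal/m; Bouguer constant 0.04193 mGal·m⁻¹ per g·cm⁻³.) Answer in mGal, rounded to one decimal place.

Combined gradient = 0.3086 − 0.04193 × 2.90 = 0.1870030 mGal/m
Combined elevation correction = 0.1870030 × 1142.1 = 213.6 mGal

213.6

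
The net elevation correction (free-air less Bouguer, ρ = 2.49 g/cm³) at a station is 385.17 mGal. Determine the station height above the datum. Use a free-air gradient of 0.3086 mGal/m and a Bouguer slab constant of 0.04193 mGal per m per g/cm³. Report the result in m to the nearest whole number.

Combined gradient = 0.3086 − 0.04193 × 2.49 = 0.2041943 mGal/m
h = 385.17 / 0.2041943 = 1886.29 m

1886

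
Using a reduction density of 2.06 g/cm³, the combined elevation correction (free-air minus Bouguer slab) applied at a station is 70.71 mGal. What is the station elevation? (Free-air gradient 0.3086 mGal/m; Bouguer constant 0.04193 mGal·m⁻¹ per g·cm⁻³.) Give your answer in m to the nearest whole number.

318

Combined gradient = 0.3086 − 0.04193 × 2.06 = 0.2222242 mGal/m
h = 70.71 / 0.2222242 = 318.19 m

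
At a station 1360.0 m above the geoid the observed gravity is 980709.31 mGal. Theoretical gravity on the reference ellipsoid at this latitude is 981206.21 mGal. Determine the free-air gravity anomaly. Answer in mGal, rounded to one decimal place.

-77.2

Free-air correction = 0.3086 × 1360.0 = 419.70 mGal
Free-air anomaly = 980709.31 − 981206.21 + (419.70) = -77.20 mGal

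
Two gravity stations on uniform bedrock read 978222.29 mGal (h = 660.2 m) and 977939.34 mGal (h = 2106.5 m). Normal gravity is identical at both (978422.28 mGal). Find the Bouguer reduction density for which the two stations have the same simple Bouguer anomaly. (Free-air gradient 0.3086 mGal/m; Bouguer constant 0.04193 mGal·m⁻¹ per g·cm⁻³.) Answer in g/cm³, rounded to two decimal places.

Δg_obs = 977939.34 − 978222.29 = -282.95 mGal over Δh = 2106.5 − 660.2 = 1446.3 m
Equal Bouguer anomalies ⇒ Δg_obs + (0.3086 − 0.04193ρ)·Δh = 0
0.3086 − 0.04193ρ = −Δg_obs/Δh = 0.19564
ρ = (0.3086 − 0.19564) / 0.04193 = 2.69 g/cm³

2.69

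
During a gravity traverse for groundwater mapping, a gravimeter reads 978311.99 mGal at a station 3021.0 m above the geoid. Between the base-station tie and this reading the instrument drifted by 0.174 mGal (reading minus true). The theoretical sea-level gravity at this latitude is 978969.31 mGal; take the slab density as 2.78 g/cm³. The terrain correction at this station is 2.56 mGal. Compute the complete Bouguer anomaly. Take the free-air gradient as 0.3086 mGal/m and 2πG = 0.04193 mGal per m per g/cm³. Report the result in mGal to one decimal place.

-74.8

Drift-corrected reading = 978311.99 − (0.174) = 978311.816 mGal
Free-air correction = 0.3086 × 3021.0 = 932.28 mGal
Free-air anomaly = 978311.816 − 978969.31 + (932.28) = 274.786 mGal
Bouguer slab correction = 0.04193 × 2.78 × 3021.0 = 352.14 mGal
Simple Bouguer anomaly = 274.786 − (352.14) = -77.354 mGal
Complete Bouguer anomaly = -77.354 + 2.56 = -74.794 mGal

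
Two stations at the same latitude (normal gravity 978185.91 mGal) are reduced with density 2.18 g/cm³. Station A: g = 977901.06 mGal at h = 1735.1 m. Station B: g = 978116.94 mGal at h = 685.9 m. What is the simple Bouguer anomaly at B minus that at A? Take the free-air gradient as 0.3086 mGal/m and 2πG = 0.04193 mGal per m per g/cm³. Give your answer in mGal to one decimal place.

Δg_SB(A) = 977901.06 − 978185.91 + 0.3086×1735.1 − 0.04193×2.18×1735.1 = 92.00 mGal
Δg_SB(B) = 978116.94 − 978185.91 + 0.3086×685.9 − 0.04193×2.18×685.9 = 80.00 mGal
Difference = 80.00 − (92.00) = -12.00 mGal

-12.0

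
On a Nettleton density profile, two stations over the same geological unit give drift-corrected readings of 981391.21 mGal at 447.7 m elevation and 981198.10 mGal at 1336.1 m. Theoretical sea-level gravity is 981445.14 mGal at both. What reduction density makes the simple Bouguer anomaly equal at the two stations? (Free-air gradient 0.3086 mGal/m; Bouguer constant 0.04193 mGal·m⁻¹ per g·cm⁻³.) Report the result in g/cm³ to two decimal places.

2.18

Δg_obs = 981198.10 − 981391.21 = -193.11 mGal over Δh = 1336.1 − 447.7 = 888.4 m
Equal Bouguer anomalies ⇒ Δg_obs + (0.3086 − 0.04193ρ)·Δh = 0
0.3086 − 0.04193ρ = −Δg_obs/Δh = 0.21737
ρ = (0.3086 − 0.21737) / 0.04193 = 2.18 g/cm³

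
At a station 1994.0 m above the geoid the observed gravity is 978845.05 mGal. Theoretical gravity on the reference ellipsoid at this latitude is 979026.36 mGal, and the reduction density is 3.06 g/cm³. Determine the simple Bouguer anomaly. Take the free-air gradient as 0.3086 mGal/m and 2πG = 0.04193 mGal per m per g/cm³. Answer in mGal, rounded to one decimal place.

Free-air correction = 0.3086 × 1994.0 = 615.35 mGal
Free-air anomaly = 978845.05 − 979026.36 + (615.35) = 434.04 mGal
Bouguer slab correction = 0.04193 × 3.06 × 1994.0 = 255.84 mGal
Simple Bouguer anomaly = 434.04 − (255.84) = 178.20 mGal

178.2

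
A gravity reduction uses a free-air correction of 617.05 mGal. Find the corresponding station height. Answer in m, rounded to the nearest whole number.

2000

h = 617.05 / 0.3086 = 1999.51 m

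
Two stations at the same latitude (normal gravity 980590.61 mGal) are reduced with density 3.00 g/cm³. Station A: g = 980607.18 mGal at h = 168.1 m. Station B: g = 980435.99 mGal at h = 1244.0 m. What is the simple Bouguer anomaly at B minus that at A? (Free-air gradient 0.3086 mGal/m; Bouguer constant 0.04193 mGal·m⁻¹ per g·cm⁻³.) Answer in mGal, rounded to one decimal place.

Δg_SB(A) = 980607.18 − 980590.61 + 0.3086×168.1 − 0.04193×3.00×168.1 = 47.30 mGal
Δg_SB(B) = 980435.99 − 980590.61 + 0.3086×1244.0 − 0.04193×3.00×1244.0 = 72.80 mGal
Difference = 72.80 − (47.30) = 25.50 mGal

25.5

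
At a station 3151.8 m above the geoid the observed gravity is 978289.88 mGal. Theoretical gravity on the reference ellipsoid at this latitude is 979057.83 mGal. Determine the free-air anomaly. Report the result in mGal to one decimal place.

204.7

Free-air correction = 0.3086 × 3151.8 = 972.65 mGal
Free-air anomaly = 978289.88 − 979057.83 + (972.65) = 204.70 mGal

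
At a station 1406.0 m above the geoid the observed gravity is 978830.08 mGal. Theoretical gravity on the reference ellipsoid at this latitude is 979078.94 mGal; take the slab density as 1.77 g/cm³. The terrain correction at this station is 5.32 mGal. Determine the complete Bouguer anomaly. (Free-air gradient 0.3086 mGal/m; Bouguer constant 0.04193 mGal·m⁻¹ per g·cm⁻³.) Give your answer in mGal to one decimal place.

Free-air correction = 0.3086 × 1406.0 = 433.89 mGal
Free-air anomaly = 978830.08 − 979078.94 + (433.89) = 185.03 mGal
Bouguer slab correction = 0.04193 × 1.77 × 1406.0 = 104.35 mGal
Simple Bouguer anomaly = 185.03 − (104.35) = 80.68 mGal
Complete Bouguer anomaly = 80.68 + 5.32 = 86.00 mGal

86.0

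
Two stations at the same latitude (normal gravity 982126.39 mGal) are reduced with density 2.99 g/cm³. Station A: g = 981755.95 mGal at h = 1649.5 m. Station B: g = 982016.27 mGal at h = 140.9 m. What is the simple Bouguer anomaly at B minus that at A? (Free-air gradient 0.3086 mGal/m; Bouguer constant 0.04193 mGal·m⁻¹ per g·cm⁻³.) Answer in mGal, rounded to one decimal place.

-16.1

Δg_SB(A) = 981755.95 − 982126.39 + 0.3086×1649.5 − 0.04193×2.99×1649.5 = -68.20 mGal
Δg_SB(B) = 982016.27 − 982126.39 + 0.3086×140.9 − 0.04193×2.99×140.9 = -84.30 mGal
Difference = -84.30 − (-68.20) = -16.10 mGal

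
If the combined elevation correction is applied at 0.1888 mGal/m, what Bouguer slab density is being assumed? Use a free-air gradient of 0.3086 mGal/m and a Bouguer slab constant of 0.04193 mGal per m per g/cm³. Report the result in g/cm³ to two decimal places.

2.86

0.1888 = 0.3086 − 0.04193 × ρ
ρ = (0.3086 − 0.1888) / 0.04193 = 2.86 g/cm³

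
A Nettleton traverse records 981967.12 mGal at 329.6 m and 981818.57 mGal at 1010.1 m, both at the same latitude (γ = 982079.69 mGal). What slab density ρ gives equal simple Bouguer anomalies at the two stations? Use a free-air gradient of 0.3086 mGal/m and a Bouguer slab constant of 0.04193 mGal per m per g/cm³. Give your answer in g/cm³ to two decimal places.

2.15

Δg_obs = 981818.57 − 981967.12 = -148.55 mGal over Δh = 1010.1 − 329.6 = 680.5 m
Equal Bouguer anomalies ⇒ Δg_obs + (0.3086 − 0.04193ρ)·Δh = 0
0.3086 − 0.04193ρ = −Δg_obs/Δh = 0.21830
ρ = (0.3086 − 0.21830) / 0.04193 = 2.15 g/cm³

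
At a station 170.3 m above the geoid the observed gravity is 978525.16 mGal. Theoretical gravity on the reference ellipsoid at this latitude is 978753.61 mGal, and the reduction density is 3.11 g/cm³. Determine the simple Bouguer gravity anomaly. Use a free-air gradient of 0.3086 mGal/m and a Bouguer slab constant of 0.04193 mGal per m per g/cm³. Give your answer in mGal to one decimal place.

Free-air correction = 0.3086 × 170.3 = 52.55 mGal
Free-air anomaly = 978525.16 − 978753.61 + (52.55) = -175.90 mGal
Bouguer slab correction = 0.04193 × 3.11 × 170.3 = 22.21 mGal
Simple Bouguer anomaly = -175.90 − (22.21) = -198.11 mGal

-198.1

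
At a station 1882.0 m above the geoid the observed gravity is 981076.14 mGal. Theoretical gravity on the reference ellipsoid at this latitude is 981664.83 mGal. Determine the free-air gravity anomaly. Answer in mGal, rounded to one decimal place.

Free-air correction = 0.3086 × 1882.0 = 580.79 mGal
Free-air anomaly = 981076.14 − 981664.83 + (580.79) = -7.90 mGal

-7.9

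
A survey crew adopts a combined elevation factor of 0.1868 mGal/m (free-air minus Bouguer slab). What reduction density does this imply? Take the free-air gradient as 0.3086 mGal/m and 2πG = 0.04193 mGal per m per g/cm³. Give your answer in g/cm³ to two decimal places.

0.1868 = 0.3086 − 0.04193 × ρ
ρ = (0.3086 − 0.1868) / 0.04193 = 2.90 g/cm³

2.90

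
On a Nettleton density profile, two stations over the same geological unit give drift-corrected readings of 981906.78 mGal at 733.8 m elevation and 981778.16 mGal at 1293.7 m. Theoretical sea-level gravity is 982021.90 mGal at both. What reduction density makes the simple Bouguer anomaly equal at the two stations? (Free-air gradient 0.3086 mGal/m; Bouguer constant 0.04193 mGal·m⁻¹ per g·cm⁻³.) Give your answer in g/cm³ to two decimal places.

1.88

Δg_obs = 981778.16 − 981906.78 = -128.62 mGal over Δh = 1293.7 − 733.8 = 559.9 m
Equal Bouguer anomalies ⇒ Δg_obs + (0.3086 − 0.04193ρ)·Δh = 0
0.3086 − 0.04193ρ = −Δg_obs/Δh = 0.22972
ρ = (0.3086 − 0.22972) / 0.04193 = 1.88 g/cm³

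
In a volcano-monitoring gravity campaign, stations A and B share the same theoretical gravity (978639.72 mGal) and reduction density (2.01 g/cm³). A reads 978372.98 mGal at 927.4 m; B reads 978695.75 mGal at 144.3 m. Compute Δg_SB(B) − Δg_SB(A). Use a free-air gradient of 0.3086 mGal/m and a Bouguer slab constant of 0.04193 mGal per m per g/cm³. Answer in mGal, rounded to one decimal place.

147.1

Δg_SB(A) = 978372.98 − 978639.72 + 0.3086×927.4 − 0.04193×2.01×927.4 = -58.70 mGal
Δg_SB(B) = 978695.75 − 978639.72 + 0.3086×144.3 − 0.04193×2.01×144.3 = 88.40 mGal
Difference = 88.40 − (-58.70) = 147.10 mGal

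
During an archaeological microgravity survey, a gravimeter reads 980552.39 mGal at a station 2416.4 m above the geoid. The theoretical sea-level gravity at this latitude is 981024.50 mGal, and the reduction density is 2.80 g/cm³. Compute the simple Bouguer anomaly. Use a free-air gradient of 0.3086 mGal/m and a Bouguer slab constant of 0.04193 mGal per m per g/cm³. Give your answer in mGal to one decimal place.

Free-air correction = 0.3086 × 2416.4 = 745.70 mGal
Free-air anomaly = 980552.39 − 981024.50 + (745.70) = 273.59 mGal
Bouguer slab correction = 0.04193 × 2.80 × 2416.4 = 283.70 mGal
Simple Bouguer anomaly = 273.59 − (283.70) = -10.11 mGal

-10.1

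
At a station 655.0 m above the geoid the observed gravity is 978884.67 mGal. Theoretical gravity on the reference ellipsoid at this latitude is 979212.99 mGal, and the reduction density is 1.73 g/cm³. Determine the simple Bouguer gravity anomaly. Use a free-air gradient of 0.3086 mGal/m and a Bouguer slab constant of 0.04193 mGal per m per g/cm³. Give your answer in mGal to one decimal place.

Free-air correction = 0.3086 × 655.0 = 202.13 mGal
Free-air anomaly = 978884.67 − 979212.99 + (202.13) = -126.19 mGal
Bouguer slab correction = 0.04193 × 1.73 × 655.0 = 47.51 mGal
Simple Bouguer anomaly = -126.19 − (47.51) = -173.70 mGal

-173.7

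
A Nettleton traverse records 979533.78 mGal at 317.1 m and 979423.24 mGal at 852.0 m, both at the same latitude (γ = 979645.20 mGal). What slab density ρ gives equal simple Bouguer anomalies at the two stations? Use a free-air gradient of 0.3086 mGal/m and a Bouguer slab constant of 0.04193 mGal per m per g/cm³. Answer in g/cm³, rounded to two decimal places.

2.43

Δg_obs = 979423.24 − 979533.78 = -110.54 mGal over Δh = 852.0 − 317.1 = 534.9 m
Equal Bouguer anomalies ⇒ Δg_obs + (0.3086 − 0.04193ρ)·Δh = 0
0.3086 − 0.04193ρ = −Δg_obs/Δh = 0.20666
ρ = (0.3086 − 0.20666) / 0.04193 = 2.43 g/cm³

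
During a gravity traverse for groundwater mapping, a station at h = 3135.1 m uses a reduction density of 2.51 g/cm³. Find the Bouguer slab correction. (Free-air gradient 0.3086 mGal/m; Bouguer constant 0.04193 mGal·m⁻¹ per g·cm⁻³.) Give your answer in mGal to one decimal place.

330.0

Bouguer slab correction = 0.04193 × 2.51 × 3135.1 = 330.0 mGal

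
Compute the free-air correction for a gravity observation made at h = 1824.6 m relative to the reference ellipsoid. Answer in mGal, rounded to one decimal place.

Free-air correction = 0.3086 × 1824.6 = 563.1 mGal

563.1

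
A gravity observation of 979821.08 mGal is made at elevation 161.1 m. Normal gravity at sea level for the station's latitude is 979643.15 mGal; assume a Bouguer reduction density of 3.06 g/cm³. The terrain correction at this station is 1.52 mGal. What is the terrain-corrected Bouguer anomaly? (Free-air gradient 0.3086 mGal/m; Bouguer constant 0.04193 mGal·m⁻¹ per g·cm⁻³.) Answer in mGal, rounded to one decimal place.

208.5

Free-air correction = 0.3086 × 161.1 = 49.72 mGal
Free-air anomaly = 979821.08 − 979643.15 + (49.72) = 227.65 mGal
Bouguer slab correction = 0.04193 × 3.06 × 161.1 = 20.67 mGal
Simple Bouguer anomaly = 227.65 − (20.67) = 206.98 mGal
Complete Bouguer anomaly = 206.98 + 1.52 = 208.50 mGal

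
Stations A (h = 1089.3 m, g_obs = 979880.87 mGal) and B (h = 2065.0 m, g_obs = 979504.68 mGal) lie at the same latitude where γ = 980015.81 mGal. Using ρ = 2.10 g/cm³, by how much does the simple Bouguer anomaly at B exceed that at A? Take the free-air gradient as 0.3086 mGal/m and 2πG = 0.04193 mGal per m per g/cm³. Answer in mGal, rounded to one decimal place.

Δg_SB(A) = 979880.87 − 980015.81 + 0.3086×1089.3 − 0.04193×2.10×1089.3 = 105.30 mGal
Δg_SB(B) = 979504.68 − 980015.81 + 0.3086×2065.0 − 0.04193×2.10×2065.0 = -55.70 mGal
Difference = -55.70 − (105.30) = -161.00 mGal

-161.0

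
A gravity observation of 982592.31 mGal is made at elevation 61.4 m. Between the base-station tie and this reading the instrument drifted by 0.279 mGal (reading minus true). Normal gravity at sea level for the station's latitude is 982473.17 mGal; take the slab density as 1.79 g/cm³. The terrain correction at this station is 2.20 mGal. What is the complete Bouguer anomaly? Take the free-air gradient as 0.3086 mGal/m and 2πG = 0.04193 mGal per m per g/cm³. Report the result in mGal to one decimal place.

135.4

Drift-corrected reading = 982592.31 − (0.279) = 982592.031 mGal
Free-air correction = 0.3086 × 61.4 = 18.95 mGal
Free-air anomaly = 982592.031 − 982473.17 + (18.95) = 137.811 mGal
Bouguer slab correction = 0.04193 × 1.79 × 61.4 = 4.61 mGal
Simple Bouguer anomaly = 137.811 − (4.61) = 133.201 mGal
Complete Bouguer anomaly = 133.201 + 2.20 = 135.401 mGal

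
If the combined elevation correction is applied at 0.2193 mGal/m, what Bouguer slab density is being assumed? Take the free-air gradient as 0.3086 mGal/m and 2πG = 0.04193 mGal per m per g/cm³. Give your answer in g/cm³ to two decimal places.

2.13

0.2193 = 0.3086 − 0.04193 × ρ
ρ = (0.3086 − 0.2193) / 0.04193 = 2.13 g/cm³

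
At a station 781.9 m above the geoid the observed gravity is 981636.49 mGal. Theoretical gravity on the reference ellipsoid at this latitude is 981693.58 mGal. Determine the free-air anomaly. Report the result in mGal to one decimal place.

184.2

Free-air correction = 0.3086 × 781.9 = 241.29 mGal
Free-air anomaly = 981636.49 − 981693.58 + (241.29) = 184.20 mGal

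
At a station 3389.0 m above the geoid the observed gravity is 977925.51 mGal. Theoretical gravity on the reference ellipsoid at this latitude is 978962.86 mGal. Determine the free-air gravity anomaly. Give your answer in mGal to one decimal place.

8.5

Free-air correction = 0.3086 × 3389.0 = 1045.85 mGal
Free-air anomaly = 977925.51 − 978962.86 + (1045.85) = 8.50 mGal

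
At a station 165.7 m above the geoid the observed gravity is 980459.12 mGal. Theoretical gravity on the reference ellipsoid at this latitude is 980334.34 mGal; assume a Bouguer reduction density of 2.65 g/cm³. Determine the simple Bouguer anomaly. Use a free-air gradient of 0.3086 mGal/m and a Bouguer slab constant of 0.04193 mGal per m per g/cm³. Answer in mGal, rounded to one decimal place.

Free-air correction = 0.3086 × 165.7 = 51.14 mGal
Free-air anomaly = 980459.12 − 980334.34 + (51.14) = 175.92 mGal
Bouguer slab correction = 0.04193 × 2.65 × 165.7 = 18.41 mGal
Simple Bouguer anomaly = 175.92 − (18.41) = 157.51 mGal

157.5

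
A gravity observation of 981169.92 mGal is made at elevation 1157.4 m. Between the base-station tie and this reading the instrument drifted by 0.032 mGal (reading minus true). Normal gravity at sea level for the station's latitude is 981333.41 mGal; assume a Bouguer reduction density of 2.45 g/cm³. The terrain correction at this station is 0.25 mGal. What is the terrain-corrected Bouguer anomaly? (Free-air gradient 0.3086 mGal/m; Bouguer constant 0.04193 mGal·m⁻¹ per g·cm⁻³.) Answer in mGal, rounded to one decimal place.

75.0

Drift-corrected reading = 981169.92 − (0.032) = 981169.888 mGal
Free-air correction = 0.3086 × 1157.4 = 357.17 mGal
Free-air anomaly = 981169.888 − 981333.41 + (357.17) = 193.648 mGal
Bouguer slab correction = 0.04193 × 2.45 × 1157.4 = 118.90 mGal
Simple Bouguer anomaly = 193.648 − (118.90) = 74.748 mGal
Complete Bouguer anomaly = 74.748 + 0.25 = 74.998 mGal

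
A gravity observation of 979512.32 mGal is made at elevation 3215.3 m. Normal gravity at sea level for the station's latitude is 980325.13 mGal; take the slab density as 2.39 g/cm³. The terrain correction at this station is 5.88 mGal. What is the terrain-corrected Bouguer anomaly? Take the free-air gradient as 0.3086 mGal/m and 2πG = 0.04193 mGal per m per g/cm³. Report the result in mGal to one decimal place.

-136.9

Free-air correction = 0.3086 × 3215.3 = 992.24 mGal
Free-air anomaly = 979512.32 − 980325.13 + (992.24) = 179.43 mGal
Bouguer slab correction = 0.04193 × 2.39 × 3215.3 = 322.21 mGal
Simple Bouguer anomaly = 179.43 − (322.21) = -142.78 mGal
Complete Bouguer anomaly = -142.78 + 5.88 = -136.90 mGal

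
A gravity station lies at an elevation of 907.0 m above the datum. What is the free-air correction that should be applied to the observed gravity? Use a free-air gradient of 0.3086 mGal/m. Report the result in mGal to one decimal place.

Free-air correction = 0.3086 × 907.0 = 279.9 mGal

279.9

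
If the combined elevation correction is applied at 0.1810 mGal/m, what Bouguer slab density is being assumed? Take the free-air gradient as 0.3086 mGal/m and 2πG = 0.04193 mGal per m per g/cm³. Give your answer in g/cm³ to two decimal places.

0.1810 = 0.3086 − 0.04193 × ρ
ρ = (0.3086 − 0.1810) / 0.04193 = 3.04 g/cm³

3.04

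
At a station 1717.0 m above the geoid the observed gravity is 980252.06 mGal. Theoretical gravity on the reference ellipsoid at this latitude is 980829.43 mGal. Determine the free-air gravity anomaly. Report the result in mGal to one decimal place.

Free-air correction = 0.3086 × 1717.0 = 529.87 mGal
Free-air anomaly = 980252.06 − 980829.43 + (529.87) = -47.50 mGal

-47.5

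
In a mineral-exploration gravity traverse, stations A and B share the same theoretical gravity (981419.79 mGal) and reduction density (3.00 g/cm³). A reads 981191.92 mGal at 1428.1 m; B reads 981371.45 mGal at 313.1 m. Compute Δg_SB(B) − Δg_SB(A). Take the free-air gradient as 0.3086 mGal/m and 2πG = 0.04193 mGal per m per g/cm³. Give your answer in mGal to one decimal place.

Δg_SB(A) = 981191.92 − 981419.79 + 0.3086×1428.1 − 0.04193×3.00×1428.1 = 33.20 mGal
Δg_SB(B) = 981371.45 − 981419.79 + 0.3086×313.1 − 0.04193×3.00×313.1 = 8.90 mGal
Difference = 8.90 − (33.20) = -24.30 mGal

-24.3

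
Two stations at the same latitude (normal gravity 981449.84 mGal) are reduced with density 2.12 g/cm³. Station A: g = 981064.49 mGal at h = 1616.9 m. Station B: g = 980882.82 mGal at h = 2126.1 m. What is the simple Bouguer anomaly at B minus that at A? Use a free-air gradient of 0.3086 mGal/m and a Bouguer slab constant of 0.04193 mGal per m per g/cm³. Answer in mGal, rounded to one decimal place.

Δg_SB(A) = 981064.49 − 981449.84 + 0.3086×1616.9 − 0.04193×2.12×1616.9 = -30.10 mGal
Δg_SB(B) = 980882.82 − 981449.84 + 0.3086×2126.1 − 0.04193×2.12×2126.1 = -99.90 mGal
Difference = -99.90 − (-30.10) = -69.80 mGal

-69.8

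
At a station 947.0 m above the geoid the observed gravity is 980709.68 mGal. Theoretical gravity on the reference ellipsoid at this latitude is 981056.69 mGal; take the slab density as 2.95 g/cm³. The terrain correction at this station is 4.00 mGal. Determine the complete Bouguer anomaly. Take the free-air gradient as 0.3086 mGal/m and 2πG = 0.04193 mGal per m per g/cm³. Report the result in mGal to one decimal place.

Free-air correction = 0.3086 × 947.0 = 292.24 mGal
Free-air anomaly = 980709.68 − 981056.69 + (292.24) = -54.77 mGal
Bouguer slab correction = 0.04193 × 2.95 × 947.0 = 117.14 mGal
Simple Bouguer anomaly = -54.77 − (117.14) = -171.91 mGal
Complete Bouguer anomaly = -171.91 + 4.00 = -167.91 mGal

-167.9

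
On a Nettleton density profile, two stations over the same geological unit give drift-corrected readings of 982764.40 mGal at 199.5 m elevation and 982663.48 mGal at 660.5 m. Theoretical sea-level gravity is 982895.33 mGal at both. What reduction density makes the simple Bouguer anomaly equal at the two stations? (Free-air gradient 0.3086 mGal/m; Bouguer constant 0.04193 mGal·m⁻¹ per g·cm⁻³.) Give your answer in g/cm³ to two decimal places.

Δg_obs = 982663.48 − 982764.40 = -100.92 mGal over Δh = 660.5 − 199.5 = 461.0 m
Equal Bouguer anomalies ⇒ Δg_obs + (0.3086 − 0.04193ρ)·Δh = 0
0.3086 − 0.04193ρ = −Δg_obs/Δh = 0.21892
ρ = (0.3086 − 0.21892) / 0.04193 = 2.14 g/cm³

2.14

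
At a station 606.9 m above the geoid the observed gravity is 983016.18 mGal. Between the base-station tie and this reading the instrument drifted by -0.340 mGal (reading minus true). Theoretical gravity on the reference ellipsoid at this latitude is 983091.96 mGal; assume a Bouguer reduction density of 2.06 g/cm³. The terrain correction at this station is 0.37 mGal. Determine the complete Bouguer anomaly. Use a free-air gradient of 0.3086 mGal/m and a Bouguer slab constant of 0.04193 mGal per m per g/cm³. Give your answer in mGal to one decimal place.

Drift-corrected reading = 983016.18 − (-0.340) = 983016.520 mGal
Free-air correction = 0.3086 × 606.9 = 187.29 mGal
Free-air anomaly = 983016.520 − 983091.96 + (187.29) = 111.850 mGal
Bouguer slab correction = 0.04193 × 2.06 × 606.9 = 52.42 mGal
Simple Bouguer anomaly = 111.850 − (52.42) = 59.430 mGal
Complete Bouguer anomaly = 59.430 + 0.37 = 59.800 mGal

59.8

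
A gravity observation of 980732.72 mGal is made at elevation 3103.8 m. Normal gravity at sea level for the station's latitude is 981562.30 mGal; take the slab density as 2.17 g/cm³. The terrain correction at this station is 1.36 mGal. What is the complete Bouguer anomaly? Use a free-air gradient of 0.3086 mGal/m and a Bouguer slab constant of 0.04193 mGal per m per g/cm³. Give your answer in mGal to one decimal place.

-152.8

Free-air correction = 0.3086 × 3103.8 = 957.83 mGal
Free-air anomaly = 980732.72 − 981562.30 + (957.83) = 128.25 mGal
Bouguer slab correction = 0.04193 × 2.17 × 3103.8 = 282.41 mGal
Simple Bouguer anomaly = 128.25 − (282.41) = -154.16 mGal
Complete Bouguer anomaly = -154.16 + 1.36 = -152.80 mGal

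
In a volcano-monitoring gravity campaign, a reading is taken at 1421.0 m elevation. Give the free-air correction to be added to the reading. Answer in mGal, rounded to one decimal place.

Free-air correction = 0.3086 × 1421.0 = 438.5 mGal

438.5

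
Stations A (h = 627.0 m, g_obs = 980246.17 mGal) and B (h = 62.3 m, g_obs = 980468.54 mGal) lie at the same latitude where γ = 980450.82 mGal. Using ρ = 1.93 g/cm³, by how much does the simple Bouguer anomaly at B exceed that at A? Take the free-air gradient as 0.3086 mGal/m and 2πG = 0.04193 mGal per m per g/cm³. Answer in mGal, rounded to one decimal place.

93.8

Δg_SB(A) = 980246.17 − 980450.82 + 0.3086×627.0 − 0.04193×1.93×627.0 = -61.90 mGal
Δg_SB(B) = 980468.54 − 980450.82 + 0.3086×62.3 − 0.04193×1.93×62.3 = 31.90 mGal
Difference = 31.90 − (-61.90) = 93.80 mGal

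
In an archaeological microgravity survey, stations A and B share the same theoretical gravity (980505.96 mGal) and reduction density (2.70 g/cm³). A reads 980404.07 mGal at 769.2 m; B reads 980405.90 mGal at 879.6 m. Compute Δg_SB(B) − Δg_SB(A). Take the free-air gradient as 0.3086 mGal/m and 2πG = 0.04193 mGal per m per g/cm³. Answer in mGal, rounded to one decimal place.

Δg_SB(A) = 980404.07 − 980505.96 + 0.3086×769.2 − 0.04193×2.70×769.2 = 48.40 mGal
Δg_SB(B) = 980405.90 − 980505.96 + 0.3086×879.6 − 0.04193×2.70×879.6 = 71.80 mGal
Difference = 71.80 − (48.40) = 23.40 mGal

23.4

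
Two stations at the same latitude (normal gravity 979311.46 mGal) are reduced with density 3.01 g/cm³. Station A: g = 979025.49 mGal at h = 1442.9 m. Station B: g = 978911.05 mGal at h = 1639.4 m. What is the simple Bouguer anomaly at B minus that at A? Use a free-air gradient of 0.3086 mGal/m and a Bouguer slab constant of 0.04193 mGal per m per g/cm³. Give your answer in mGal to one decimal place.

Δg_SB(A) = 979025.49 − 979311.46 + 0.3086×1442.9 − 0.04193×3.01×1442.9 = -22.80 mGal
Δg_SB(B) = 978911.05 − 979311.46 + 0.3086×1639.4 − 0.04193×3.01×1639.4 = -101.40 mGal
Difference = -101.40 − (-22.80) = -78.60 mGal

-78.6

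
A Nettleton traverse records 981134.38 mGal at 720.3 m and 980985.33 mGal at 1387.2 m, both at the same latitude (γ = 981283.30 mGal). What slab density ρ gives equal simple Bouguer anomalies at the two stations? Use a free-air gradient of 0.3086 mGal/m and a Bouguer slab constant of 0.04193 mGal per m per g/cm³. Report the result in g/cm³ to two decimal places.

Δg_obs = 980985.33 − 981134.38 = -149.05 mGal over Δh = 1387.2 − 720.3 = 666.9 m
Equal Bouguer anomalies ⇒ Δg_obs + (0.3086 − 0.04193ρ)·Δh = 0
0.3086 − 0.04193ρ = −Δg_obs/Δh = 0.22350
ρ = (0.3086 − 0.22350) / 0.04193 = 2.03 g/cm³

2.03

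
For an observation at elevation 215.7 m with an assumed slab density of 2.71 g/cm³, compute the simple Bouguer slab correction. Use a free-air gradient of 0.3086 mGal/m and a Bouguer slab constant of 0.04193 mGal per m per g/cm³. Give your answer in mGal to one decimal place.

Bouguer slab correction = 0.04193 × 2.71 × 215.7 = 24.5 mGal

24.5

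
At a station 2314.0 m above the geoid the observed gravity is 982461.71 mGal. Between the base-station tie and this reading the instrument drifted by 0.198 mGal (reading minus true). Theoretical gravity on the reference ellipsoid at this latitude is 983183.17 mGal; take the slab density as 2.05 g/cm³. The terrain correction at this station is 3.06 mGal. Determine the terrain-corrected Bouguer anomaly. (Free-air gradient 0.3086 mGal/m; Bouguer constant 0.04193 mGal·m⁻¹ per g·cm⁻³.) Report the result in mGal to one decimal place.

Drift-corrected reading = 982461.71 − (0.198) = 982461.512 mGal
Free-air correction = 0.3086 × 2314.0 = 714.10 mGal
Free-air anomaly = 982461.512 − 983183.17 + (714.10) = -7.558 mGal
Bouguer slab correction = 0.04193 × 2.05 × 2314.0 = 198.90 mGal
Simple Bouguer anomaly = -7.558 − (198.90) = -206.458 mGal
Complete Bouguer anomaly = -206.458 + 3.06 = -203.398 mGal

-203.4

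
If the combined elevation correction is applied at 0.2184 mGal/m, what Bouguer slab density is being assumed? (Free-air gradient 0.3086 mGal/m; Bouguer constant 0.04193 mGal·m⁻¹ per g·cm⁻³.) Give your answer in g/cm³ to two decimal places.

2.15

0.2184 = 0.3086 − 0.04193 × ρ
ρ = (0.3086 − 0.2184) / 0.04193 = 2.15 g/cm³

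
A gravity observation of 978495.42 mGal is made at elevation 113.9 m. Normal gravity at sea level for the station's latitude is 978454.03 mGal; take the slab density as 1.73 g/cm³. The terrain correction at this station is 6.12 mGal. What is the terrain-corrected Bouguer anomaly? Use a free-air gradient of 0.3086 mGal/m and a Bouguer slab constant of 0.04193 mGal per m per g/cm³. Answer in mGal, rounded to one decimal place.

74.4

Free-air correction = 0.3086 × 113.9 = 35.15 mGal
Free-air anomaly = 978495.42 − 978454.03 + (35.15) = 76.54 mGal
Bouguer slab correction = 0.04193 × 1.73 × 113.9 = 8.26 mGal
Simple Bouguer anomaly = 76.54 − (8.26) = 68.28 mGal
Complete Bouguer anomaly = 68.28 + 6.12 = 74.40 mGal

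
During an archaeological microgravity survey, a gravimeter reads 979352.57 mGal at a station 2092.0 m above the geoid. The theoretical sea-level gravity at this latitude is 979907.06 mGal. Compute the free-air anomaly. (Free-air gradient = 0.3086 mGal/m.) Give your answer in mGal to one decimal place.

91.1

Free-air correction = 0.3086 × 2092.0 = 645.59 mGal
Free-air anomaly = 979352.57 − 979907.06 + (645.59) = 91.10 mGal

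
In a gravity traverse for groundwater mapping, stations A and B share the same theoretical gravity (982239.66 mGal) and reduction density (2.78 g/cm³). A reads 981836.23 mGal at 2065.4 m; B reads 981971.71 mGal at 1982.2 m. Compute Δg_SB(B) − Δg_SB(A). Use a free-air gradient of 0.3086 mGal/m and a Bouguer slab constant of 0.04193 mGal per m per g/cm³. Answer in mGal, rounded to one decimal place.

119.5

Δg_SB(A) = 981836.23 − 982239.66 + 0.3086×2065.4 − 0.04193×2.78×2065.4 = -6.80 mGal
Δg_SB(B) = 981971.71 − 982239.66 + 0.3086×1982.2 − 0.04193×2.78×1982.2 = 112.70 mGal
Difference = 112.70 − (-6.80) = 119.50 mGal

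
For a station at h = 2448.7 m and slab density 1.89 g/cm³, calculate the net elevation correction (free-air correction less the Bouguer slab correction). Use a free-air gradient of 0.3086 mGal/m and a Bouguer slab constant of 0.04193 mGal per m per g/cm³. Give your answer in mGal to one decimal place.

561.6

Combined gradient = 0.3086 − 0.04193 × 1.89 = 0.2293523 mGal/m
Combined elevation correction = 0.2293523 × 2448.7 = 561.6 mGal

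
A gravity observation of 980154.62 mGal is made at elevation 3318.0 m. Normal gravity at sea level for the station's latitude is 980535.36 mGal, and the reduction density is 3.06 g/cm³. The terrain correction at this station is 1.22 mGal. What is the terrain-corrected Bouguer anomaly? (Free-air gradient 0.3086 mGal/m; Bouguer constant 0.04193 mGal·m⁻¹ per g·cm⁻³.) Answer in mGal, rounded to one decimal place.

218.7

Free-air correction = 0.3086 × 3318.0 = 1023.93 mGal
Free-air anomaly = 980154.62 − 980535.36 + (1023.93) = 643.19 mGal
Bouguer slab correction = 0.04193 × 3.06 × 3318.0 = 425.72 mGal
Simple Bouguer anomaly = 643.19 − (425.72) = 217.47 mGal
Complete Bouguer anomaly = 217.47 + 1.22 = 218.69 mGal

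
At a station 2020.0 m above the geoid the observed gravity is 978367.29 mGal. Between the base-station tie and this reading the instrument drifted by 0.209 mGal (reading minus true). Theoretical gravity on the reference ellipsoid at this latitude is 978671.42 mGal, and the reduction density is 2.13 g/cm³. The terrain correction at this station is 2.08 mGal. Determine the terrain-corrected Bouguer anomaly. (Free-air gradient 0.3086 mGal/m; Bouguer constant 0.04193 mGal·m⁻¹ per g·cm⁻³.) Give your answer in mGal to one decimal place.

140.7

Drift-corrected reading = 978367.29 − (0.209) = 978367.081 mGal
Free-air correction = 0.3086 × 2020.0 = 623.37 mGal
Free-air anomaly = 978367.081 − 978671.42 + (623.37) = 319.031 mGal
Bouguer slab correction = 0.04193 × 2.13 × 2020.0 = 180.41 mGal
Simple Bouguer anomaly = 319.031 − (180.41) = 138.621 mGal
Complete Bouguer anomaly = 138.621 + 2.08 = 140.701 mGal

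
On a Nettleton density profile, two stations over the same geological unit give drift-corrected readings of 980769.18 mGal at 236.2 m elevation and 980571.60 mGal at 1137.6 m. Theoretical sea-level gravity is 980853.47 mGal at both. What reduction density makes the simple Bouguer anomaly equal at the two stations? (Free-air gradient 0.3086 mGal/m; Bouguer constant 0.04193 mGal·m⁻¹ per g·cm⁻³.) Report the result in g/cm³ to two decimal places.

Δg_obs = 980571.60 − 980769.18 = -197.58 mGal over Δh = 1137.6 − 236.2 = 901.4 m
Equal Bouguer anomalies ⇒ Δg_obs + (0.3086 − 0.04193ρ)·Δh = 0
0.3086 − 0.04193ρ = −Δg_obs/Δh = 0.21919
ρ = (0.3086 − 0.21919) / 0.04193 = 2.13 g/cm³

2.13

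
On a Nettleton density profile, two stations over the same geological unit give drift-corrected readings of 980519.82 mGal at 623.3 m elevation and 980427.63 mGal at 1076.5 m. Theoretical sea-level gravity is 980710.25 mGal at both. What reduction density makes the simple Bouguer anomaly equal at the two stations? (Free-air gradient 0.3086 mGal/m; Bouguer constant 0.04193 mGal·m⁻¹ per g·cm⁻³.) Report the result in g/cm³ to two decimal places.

Δg_obs = 980427.63 − 980519.82 = -92.19 mGal over Δh = 1076.5 − 623.3 = 453.2 m
Equal Bouguer anomalies ⇒ Δg_obs + (0.3086 − 0.04193ρ)·Δh = 0
0.3086 − 0.04193ρ = −Δg_obs/Δh = 0.20342
ρ = (0.3086 − 0.20342) / 0.04193 = 2.51 g/cm³

2.51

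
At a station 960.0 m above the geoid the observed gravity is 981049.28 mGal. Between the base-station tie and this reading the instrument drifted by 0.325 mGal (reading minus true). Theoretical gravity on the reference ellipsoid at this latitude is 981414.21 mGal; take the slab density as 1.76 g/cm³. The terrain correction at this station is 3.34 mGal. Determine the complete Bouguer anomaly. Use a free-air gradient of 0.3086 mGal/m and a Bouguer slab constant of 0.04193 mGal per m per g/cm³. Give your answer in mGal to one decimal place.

-136.5

Drift-corrected reading = 981049.28 − (0.325) = 981048.955 mGal
Free-air correction = 0.3086 × 960.0 = 296.26 mGal
Free-air anomaly = 981048.955 − 981414.21 + (296.26) = -68.995 mGal
Bouguer slab correction = 0.04193 × 1.76 × 960.0 = 70.84 mGal
Simple Bouguer anomaly = -68.995 − (70.84) = -139.835 mGal
Complete Bouguer anomaly = -139.835 + 3.34 = -136.495 mGal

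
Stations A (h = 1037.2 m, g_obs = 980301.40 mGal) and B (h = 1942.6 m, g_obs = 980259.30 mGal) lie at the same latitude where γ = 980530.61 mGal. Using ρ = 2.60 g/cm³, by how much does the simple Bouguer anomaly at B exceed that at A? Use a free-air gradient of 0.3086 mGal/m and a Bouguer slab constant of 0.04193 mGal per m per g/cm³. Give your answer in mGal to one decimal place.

Δg_SB(A) = 980301.40 − 980530.61 + 0.3086×1037.2 − 0.04193×2.60×1037.2 = -22.20 mGal
Δg_SB(B) = 980259.30 − 980530.61 + 0.3086×1942.6 − 0.04193×2.60×1942.6 = 116.40 mGal
Difference = 116.40 − (-22.20) = 138.60 mGal

138.6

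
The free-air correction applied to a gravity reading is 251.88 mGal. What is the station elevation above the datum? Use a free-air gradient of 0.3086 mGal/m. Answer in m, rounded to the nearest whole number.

816

h = 251.88 / 0.3086 = 816.20 m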